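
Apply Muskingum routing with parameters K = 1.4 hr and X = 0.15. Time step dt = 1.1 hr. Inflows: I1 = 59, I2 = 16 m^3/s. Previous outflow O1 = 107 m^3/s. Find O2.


Muskingum coefficients:
denom = 2*K*(1-X) + dt = 2*1.4*(1-0.15) + 1.1 = 3.48.
C0 = (dt - 2*K*X)/denom = (1.1 - 2*1.4*0.15)/3.48 = 0.1954.
C1 = (dt + 2*K*X)/denom = (1.1 + 2*1.4*0.15)/3.48 = 0.4368.
C2 = (2*K*(1-X) - dt)/denom = 0.3678.
O2 = C0*I2 + C1*I1 + C2*O1
   = 0.1954*16 + 0.4368*59 + 0.3678*107
   = 68.25 m^3/s.

68.25


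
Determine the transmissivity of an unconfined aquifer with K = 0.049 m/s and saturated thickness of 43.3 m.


Transmissivity is defined as T = K * h.
T = 0.049 * 43.3
  = 2.1217 m^2/s.

2.1217


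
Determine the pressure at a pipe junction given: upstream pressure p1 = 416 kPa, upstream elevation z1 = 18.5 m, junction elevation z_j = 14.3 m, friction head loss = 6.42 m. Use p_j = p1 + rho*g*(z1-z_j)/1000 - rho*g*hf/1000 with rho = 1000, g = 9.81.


Junction pressure: p_j = p1 + rho*g*(z1 - z_j)/1000 - rho*g*hf/1000.
Elevation term = 1000*9.81*(18.5 - 14.3)/1000 = 41.202 kPa.
Friction term = 1000*9.81*6.42/1000 = 62.98 kPa.
p_j = 416 + 41.202 - 62.98 = 394.22 kPa.

394.22


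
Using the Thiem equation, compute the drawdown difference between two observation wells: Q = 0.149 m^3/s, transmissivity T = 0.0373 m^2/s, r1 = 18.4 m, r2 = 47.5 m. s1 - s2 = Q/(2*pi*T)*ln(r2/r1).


Thiem equation: s1 - s2 = Q/(2*pi*T) * ln(r2/r1).
ln(r2/r1) = ln(47.5/18.4) = 0.9484.
Q/(2*pi*T) = 0.149 / (2*pi*0.0373) = 0.149 / 0.2344 = 0.6358.
s1 - s2 = 0.6358 * 0.9484 = 0.6029 m.

0.6029


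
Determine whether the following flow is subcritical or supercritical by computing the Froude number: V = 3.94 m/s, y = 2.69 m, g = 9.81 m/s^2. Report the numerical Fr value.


The Froude number is defined as Fr = V / sqrt(g*y).
g*y = 9.81 * 2.69 = 26.3889.
sqrt(g*y) = sqrt(26.3889) = 5.137.
Fr = 3.94 / 5.137 = 0.767.
Since Fr < 1, the flow is subcritical.

0.767


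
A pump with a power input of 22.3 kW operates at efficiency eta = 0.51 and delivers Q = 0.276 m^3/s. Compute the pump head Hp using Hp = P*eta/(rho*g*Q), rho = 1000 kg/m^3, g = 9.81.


Pump head formula: Hp = P * eta / (rho * g * Q).
Numerator: P * eta = 22.3 * 1000 * 0.51 = 11373.0 W.
Denominator: rho * g * Q = 1000 * 9.81 * 0.276 = 2707.56.
Hp = 11373.0 / 2707.56 = 4.2 m.

4.2


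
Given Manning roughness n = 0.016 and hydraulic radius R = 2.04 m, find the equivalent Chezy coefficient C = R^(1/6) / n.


The Chezy coefficient relates to Manning's n through C = R^(1/6) / n.
R^(1/6) = 2.04^(1/6) = 1.126173.
C = 1.126173 / 0.016 = 70.39 m^(1/2)/s.

70.39


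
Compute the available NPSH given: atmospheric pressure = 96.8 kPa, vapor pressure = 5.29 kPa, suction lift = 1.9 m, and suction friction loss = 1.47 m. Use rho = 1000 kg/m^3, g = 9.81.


NPSHa = p_atm/(rho*g) - z_s - hf_s - p_vap/(rho*g).
p_atm/(rho*g) = 96.8*1000 / (1000*9.81) = 9.867 m.
p_vap/(rho*g) = 5.29*1000 / (1000*9.81) = 0.539 m.
NPSHa = 9.867 - 1.9 - 1.47 - 0.539
      = 5.96 m.

5.96


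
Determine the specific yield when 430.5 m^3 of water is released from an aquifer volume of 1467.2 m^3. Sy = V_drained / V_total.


Specific yield Sy = Volume drained / Total volume.
Sy = 430.5 / 1467.2
   = 0.2934.

0.2934


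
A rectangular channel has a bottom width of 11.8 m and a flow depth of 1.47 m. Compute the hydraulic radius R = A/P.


For a rectangular section:
Flow area A = b * y = 11.8 * 1.47 = 17.35 m^2.
Wetted perimeter P = b + 2y = 11.8 + 2*1.47 = 14.74 m.
Hydraulic radius R = A/P = 17.35 / 14.74 = 1.1768 m.

1.1768


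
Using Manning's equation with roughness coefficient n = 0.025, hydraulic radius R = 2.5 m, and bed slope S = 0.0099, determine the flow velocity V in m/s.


Manning's equation gives V = (1/n) * R^(2/3) * S^(1/2).
First, compute R^(2/3) = 2.5^(2/3) = 1.842.
Next, S^(1/2) = 0.0099^(1/2) = 0.099499.
Then 1/n = 1/0.025 = 40.0.
V = 40.0 * 1.842 * 0.099499 = 7.3311 m/s.

7.3311


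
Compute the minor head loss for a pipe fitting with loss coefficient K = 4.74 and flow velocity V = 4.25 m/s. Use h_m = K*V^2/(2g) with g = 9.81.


Minor loss formula: h_m = K * V^2/(2g).
V^2 = 4.25^2 = 18.0625.
V^2/(2g) = 18.0625 / 19.62 = 0.9206 m.
h_m = 4.74 * 0.9206 = 4.3637 m.

4.3637


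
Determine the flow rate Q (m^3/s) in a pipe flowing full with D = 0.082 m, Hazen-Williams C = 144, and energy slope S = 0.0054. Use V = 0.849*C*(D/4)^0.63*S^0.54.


For a full circular pipe, R = D/4 = 0.082/4 = 0.0205 m.
V = 0.849 * 144 * 0.0205^0.63 * 0.0054^0.54
  = 0.849 * 144 * 0.086378 * 0.059634
  = 0.6297 m/s.
Pipe area A = pi*D^2/4 = pi*0.082^2/4 = 0.0053 m^2.
Q = A * V = 0.0053 * 0.6297 = 0.0033 m^3/s.

0.0033


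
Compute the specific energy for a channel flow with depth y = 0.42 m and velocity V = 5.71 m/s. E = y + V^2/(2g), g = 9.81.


Specific energy E = y + V^2/(2g).
Velocity head = V^2/(2g) = 5.71^2 / (2*9.81) = 32.6041 / 19.62 = 1.6618 m.
E = 0.42 + 1.6618 = 2.0818 m.

2.0818


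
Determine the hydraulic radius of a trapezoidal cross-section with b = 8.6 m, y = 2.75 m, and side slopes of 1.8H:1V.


For a trapezoidal section with side slope z:
A = (b + z*y)*y = (8.6 + 1.8*2.75)*2.75 = 37.263 m^2.
P = b + 2*y*sqrt(1 + z^2) = 8.6 + 2*2.75*sqrt(1 + 1.8^2) = 19.925 m.
R = A/P = 37.263 / 19.925 = 1.8701 m.

1.8701


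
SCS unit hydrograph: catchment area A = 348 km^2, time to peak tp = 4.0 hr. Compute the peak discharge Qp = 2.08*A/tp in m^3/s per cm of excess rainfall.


SCS formula: Qp = 2.08 * A / tp.
Qp = 2.08 * 348 / 4.0
   = 723.84 / 4.0
   = 180.96 m^3/s per cm.

180.96


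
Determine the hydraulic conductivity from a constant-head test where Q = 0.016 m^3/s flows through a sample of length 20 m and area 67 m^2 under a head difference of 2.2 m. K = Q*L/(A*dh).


From K = Q*L / (A*dh):
Numerator: Q*L = 0.016 * 20 = 0.32.
Denominator: A*dh = 67 * 2.2 = 147.4.
K = 0.32 / 147.4 = 0.002171 m/s.

0.002171


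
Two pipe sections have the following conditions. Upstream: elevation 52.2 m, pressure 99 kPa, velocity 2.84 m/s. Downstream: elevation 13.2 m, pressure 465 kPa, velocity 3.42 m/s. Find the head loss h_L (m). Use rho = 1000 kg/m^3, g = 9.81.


Total head at each section: H = z + p/(rho*g) + V^2/(2g).
H1 = 52.2 + 99*1000/(1000*9.81) + 2.84^2/(2*9.81)
   = 52.2 + 10.092 + 0.4111
   = 62.703 m.
H2 = 13.2 + 465*1000/(1000*9.81) + 3.42^2/(2*9.81)
   = 13.2 + 47.401 + 0.5961
   = 61.197 m.
h_L = H1 - H2 = 62.703 - 61.197 = 1.506 m.

1.506


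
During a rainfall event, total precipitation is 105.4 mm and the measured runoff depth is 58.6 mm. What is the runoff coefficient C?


The runoff coefficient C = runoff depth / rainfall depth.
C = 58.6 / 105.4
  = 0.556.

0.556


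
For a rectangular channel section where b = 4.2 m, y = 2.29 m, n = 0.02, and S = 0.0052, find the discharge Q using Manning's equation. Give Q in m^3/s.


For a rectangular channel, the cross-sectional area A = b * y = 4.2 * 2.29 = 9.62 m^2.
The wetted perimeter P = b + 2y = 4.2 + 2*2.29 = 8.78 m.
Hydraulic radius R = A/P = 9.62/8.78 = 1.0954 m.
Velocity V = (1/n)*R^(2/3)*S^(1/2) = (1/0.02)*1.0954^(2/3)*0.0052^(1/2) = 3.8315 m/s.
Discharge Q = A * V = 9.62 * 3.8315 = 36.851 m^3/s.

36.851


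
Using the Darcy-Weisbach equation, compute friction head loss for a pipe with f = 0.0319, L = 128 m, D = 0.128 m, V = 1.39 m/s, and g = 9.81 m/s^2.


Darcy-Weisbach equation: h_f = f * (L/D) * V^2/(2g).
f * L/D = 0.0319 * 128/0.128 = 31.9.
V^2/(2g) = 1.39^2 / (2*9.81) = 1.9321 / 19.62 = 0.0985 m.
h_f = 31.9 * 0.0985 = 3.141 m.

3.141


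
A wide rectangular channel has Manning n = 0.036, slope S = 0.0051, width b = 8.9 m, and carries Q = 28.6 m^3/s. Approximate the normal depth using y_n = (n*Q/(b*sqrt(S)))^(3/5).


We use the wide-channel approximation y_n = (n*Q/(b*sqrt(S)))^(3/5).
sqrt(S) = sqrt(0.0051) = 0.071414.
Numerator: n*Q = 0.036 * 28.6 = 1.0296.
Denominator: b*sqrt(S) = 8.9 * 0.071414 = 0.635585.
arg = 1.6199.
y_n = 1.6199^(3/5) = 1.3357 m.

1.3357


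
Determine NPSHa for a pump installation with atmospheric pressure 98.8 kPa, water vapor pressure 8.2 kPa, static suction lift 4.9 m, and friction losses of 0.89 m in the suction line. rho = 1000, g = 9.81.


NPSHa = p_atm/(rho*g) - z_s - hf_s - p_vap/(rho*g).
p_atm/(rho*g) = 98.8*1000 / (1000*9.81) = 10.071 m.
p_vap/(rho*g) = 8.2*1000 / (1000*9.81) = 0.836 m.
NPSHa = 10.071 - 4.9 - 0.89 - 0.836
      = 3.45 m.

3.45


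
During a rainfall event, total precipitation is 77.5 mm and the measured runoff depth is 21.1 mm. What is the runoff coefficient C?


The runoff coefficient C = runoff depth / rainfall depth.
C = 21.1 / 77.5
  = 0.2723.

0.2723


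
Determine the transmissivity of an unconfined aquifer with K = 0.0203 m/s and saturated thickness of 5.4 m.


Transmissivity is defined as T = K * h.
T = 0.0203 * 5.4
  = 0.1096 m^2/s.

0.1096


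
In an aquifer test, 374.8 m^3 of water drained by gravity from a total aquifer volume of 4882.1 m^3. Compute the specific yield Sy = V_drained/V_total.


Specific yield Sy = Volume drained / Total volume.
Sy = 374.8 / 4882.1
   = 0.0768.

0.0768


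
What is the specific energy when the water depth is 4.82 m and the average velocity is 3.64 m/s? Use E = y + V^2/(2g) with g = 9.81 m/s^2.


Specific energy E = y + V^2/(2g).
Velocity head = V^2/(2g) = 3.64^2 / (2*9.81) = 13.2496 / 19.62 = 0.6753 m.
E = 4.82 + 0.6753 = 5.4953 m.

5.4953


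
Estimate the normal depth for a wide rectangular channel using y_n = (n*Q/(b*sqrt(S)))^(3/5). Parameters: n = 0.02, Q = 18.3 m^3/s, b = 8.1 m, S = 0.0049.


We use the wide-channel approximation y_n = (n*Q/(b*sqrt(S)))^(3/5).
sqrt(S) = sqrt(0.0049) = 0.07.
Numerator: n*Q = 0.02 * 18.3 = 0.366.
Denominator: b*sqrt(S) = 8.1 * 0.07 = 0.567.
arg = 0.6455.
y_n = 0.6455^(3/5) = 0.769 m.

0.769


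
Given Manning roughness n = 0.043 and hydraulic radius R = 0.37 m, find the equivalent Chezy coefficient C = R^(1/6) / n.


The Chezy coefficient relates to Manning's n through C = R^(1/6) / n.
R^(1/6) = 0.37^(1/6) = 0.847293.
C = 0.847293 / 0.043 = 19.7 m^(1/2)/s.

19.7


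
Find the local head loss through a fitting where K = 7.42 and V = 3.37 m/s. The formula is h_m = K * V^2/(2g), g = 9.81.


Minor loss formula: h_m = K * V^2/(2g).
V^2 = 3.37^2 = 11.3569.
V^2/(2g) = 11.3569 / 19.62 = 0.5788 m.
h_m = 7.42 * 0.5788 = 4.295 m.

4.295


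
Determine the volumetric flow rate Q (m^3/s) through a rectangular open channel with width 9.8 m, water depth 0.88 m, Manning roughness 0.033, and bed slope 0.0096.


For a rectangular channel, the cross-sectional area A = b * y = 9.8 * 0.88 = 8.62 m^2.
The wetted perimeter P = b + 2y = 9.8 + 2*0.88 = 11.56 m.
Hydraulic radius R = A/P = 8.62/11.56 = 0.746 m.
Velocity V = (1/n)*R^(2/3)*S^(1/2) = (1/0.033)*0.746^(2/3)*0.0096^(1/2) = 2.4422 m/s.
Discharge Q = A * V = 8.62 * 2.4422 = 21.062 m^3/s.

21.062


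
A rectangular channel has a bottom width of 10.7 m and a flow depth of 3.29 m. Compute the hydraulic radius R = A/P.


For a rectangular section:
Flow area A = b * y = 10.7 * 3.29 = 35.2 m^2.
Wetted perimeter P = b + 2y = 10.7 + 2*3.29 = 17.28 m.
Hydraulic radius R = A/P = 35.2 / 17.28 = 2.0372 m.

2.0372


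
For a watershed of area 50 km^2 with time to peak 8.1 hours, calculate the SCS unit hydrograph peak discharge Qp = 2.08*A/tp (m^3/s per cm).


SCS formula: Qp = 2.08 * A / tp.
Qp = 2.08 * 50 / 8.1
   = 104.0 / 8.1
   = 12.84 m^3/s per cm.

12.84


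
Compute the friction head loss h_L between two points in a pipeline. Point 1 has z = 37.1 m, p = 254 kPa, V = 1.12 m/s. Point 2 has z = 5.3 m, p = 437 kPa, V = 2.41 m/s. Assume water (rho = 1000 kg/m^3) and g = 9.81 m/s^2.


Total head at each section: H = z + p/(rho*g) + V^2/(2g).
H1 = 37.1 + 254*1000/(1000*9.81) + 1.12^2/(2*9.81)
   = 37.1 + 25.892 + 0.0639
   = 63.056 m.
H2 = 5.3 + 437*1000/(1000*9.81) + 2.41^2/(2*9.81)
   = 5.3 + 44.546 + 0.296
   = 50.142 m.
h_L = H1 - H2 = 63.056 - 50.142 = 12.913 m.

12.913


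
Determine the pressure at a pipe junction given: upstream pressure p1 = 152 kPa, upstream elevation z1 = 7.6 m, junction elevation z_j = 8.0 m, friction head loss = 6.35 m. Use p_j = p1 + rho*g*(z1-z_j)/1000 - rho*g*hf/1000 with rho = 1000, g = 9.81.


Junction pressure: p_j = p1 + rho*g*(z1 - z_j)/1000 - rho*g*hf/1000.
Elevation term = 1000*9.81*(7.6 - 8.0)/1000 = -3.924 kPa.
Friction term = 1000*9.81*6.35/1000 = 62.294 kPa.
p_j = 152 + -3.924 - 62.294 = 85.78 kPa.

85.78


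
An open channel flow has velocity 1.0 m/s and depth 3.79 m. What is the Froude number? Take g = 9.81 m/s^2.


The Froude number is defined as Fr = V / sqrt(g*y).
g*y = 9.81 * 3.79 = 37.1799.
sqrt(g*y) = sqrt(37.1799) = 6.0975.
Fr = 1.0 / 6.0975 = 0.164.

0.164


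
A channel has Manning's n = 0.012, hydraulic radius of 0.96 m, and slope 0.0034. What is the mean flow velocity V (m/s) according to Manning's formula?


Manning's equation gives V = (1/n) * R^(2/3) * S^(1/2).
First, compute R^(2/3) = 0.96^(2/3) = 0.9732.
Next, S^(1/2) = 0.0034^(1/2) = 0.05831.
Then 1/n = 1/0.012 = 83.33.
V = 83.33 * 0.9732 * 0.05831 = 4.7287 m/s.

4.7287


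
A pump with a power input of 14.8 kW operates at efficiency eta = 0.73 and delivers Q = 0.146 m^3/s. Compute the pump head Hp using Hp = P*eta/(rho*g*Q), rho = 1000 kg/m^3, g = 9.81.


Pump head formula: Hp = P * eta / (rho * g * Q).
Numerator: P * eta = 14.8 * 1000 * 0.73 = 10804.0 W.
Denominator: rho * g * Q = 1000 * 9.81 * 0.146 = 1432.26.
Hp = 10804.0 / 1432.26 = 7.54 m.

7.54


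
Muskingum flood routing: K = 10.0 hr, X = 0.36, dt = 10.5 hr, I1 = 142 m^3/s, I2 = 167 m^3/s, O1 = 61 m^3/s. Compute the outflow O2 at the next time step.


Muskingum coefficients:
denom = 2*K*(1-X) + dt = 2*10.0*(1-0.36) + 10.5 = 23.3.
C0 = (dt - 2*K*X)/denom = (10.5 - 2*10.0*0.36)/23.3 = 0.1416.
C1 = (dt + 2*K*X)/denom = (10.5 + 2*10.0*0.36)/23.3 = 0.7597.
C2 = (2*K*(1-X) - dt)/denom = 0.0987.
O2 = C0*I2 + C1*I1 + C2*O1
   = 0.1416*167 + 0.7597*142 + 0.0987*61
   = 137.55 m^3/s.

137.55


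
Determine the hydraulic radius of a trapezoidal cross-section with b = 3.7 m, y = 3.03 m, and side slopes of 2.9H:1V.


For a trapezoidal section with side slope z:
A = (b + z*y)*y = (3.7 + 2.9*3.03)*3.03 = 37.836 m^2.
P = b + 2*y*sqrt(1 + z^2) = 3.7 + 2*3.03*sqrt(1 + 2.9^2) = 22.289 m.
R = A/P = 37.836 / 22.289 = 1.6975 m.

1.6975


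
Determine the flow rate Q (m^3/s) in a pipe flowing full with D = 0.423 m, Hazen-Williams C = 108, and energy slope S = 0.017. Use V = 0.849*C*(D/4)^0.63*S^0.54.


For a full circular pipe, R = D/4 = 0.423/4 = 0.1057 m.
V = 0.849 * 108 * 0.1057^0.63 * 0.017^0.54
  = 0.849 * 108 * 0.242827 * 0.110775
  = 2.4664 m/s.
Pipe area A = pi*D^2/4 = pi*0.423^2/4 = 0.1405 m^2.
Q = A * V = 0.1405 * 2.4664 = 0.3466 m^3/s.

0.3466


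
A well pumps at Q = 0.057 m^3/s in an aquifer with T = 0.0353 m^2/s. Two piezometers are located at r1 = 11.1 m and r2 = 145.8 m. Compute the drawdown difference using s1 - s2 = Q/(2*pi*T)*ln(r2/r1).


Thiem equation: s1 - s2 = Q/(2*pi*T) * ln(r2/r1).
ln(r2/r1) = ln(145.8/11.1) = 2.5753.
Q/(2*pi*T) = 0.057 / (2*pi*0.0353) = 0.057 / 0.2218 = 0.257.
s1 - s2 = 0.257 * 2.5753 = 0.6618 m.

0.6618


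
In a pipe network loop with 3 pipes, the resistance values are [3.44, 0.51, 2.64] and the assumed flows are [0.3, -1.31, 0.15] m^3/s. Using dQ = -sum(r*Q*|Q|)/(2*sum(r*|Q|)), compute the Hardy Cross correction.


Numerator terms (r*Q*|Q|): 3.44*0.3*|0.3| = 0.3096; 0.51*-1.31*|-1.31| = -0.8752; 2.64*0.15*|0.15| = 0.0594.
Sum of numerator = -0.5062.
Denominator terms (r*|Q|): 3.44*|0.3| = 1.032; 0.51*|-1.31| = 0.6681; 2.64*|0.15| = 0.396.
2 * sum of denominator = 2 * 2.0961 = 4.1922.
dQ = --0.5062 / 4.1922 = 0.1208 m^3/s.

0.1208


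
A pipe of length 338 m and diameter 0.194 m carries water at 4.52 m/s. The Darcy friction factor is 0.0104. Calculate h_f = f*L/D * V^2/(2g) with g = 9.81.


Darcy-Weisbach equation: h_f = f * (L/D) * V^2/(2g).
f * L/D = 0.0104 * 338/0.194 = 18.1196.
V^2/(2g) = 4.52^2 / (2*9.81) = 20.4304 / 19.62 = 1.0413 m.
h_f = 18.1196 * 1.0413 = 18.868 m.

18.868


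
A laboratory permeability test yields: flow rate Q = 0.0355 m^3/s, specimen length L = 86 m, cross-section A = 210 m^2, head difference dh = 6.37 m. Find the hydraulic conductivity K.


From K = Q*L / (A*dh):
Numerator: Q*L = 0.0355 * 86 = 3.053.
Denominator: A*dh = 210 * 6.37 = 1337.7.
K = 3.053 / 1337.7 = 0.002282 m/s.

0.002282


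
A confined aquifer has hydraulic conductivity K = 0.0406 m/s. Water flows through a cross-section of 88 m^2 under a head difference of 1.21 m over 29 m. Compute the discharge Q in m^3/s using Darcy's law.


Darcy's law: Q = K * A * i, where i = dh/L.
Hydraulic gradient i = 1.21 / 29 = 0.041724.
Q = 0.0406 * 88 * 0.041724
  = 0.1491 m^3/s.

0.1491


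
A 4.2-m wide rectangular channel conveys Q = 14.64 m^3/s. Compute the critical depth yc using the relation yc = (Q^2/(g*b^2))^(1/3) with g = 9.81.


Using yc = (Q^2 / (g * b^2))^(1/3):
Q^2 = 14.64^2 = 214.33.
g * b^2 = 9.81 * 4.2^2 = 9.81 * 17.64 = 173.05.
Q^2 / (g*b^2) = 214.33 / 173.05 = 1.2385.
yc = 1.2385^(1/3) = 1.0739 m.

1.0739


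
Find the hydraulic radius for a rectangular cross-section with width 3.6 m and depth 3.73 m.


For a rectangular section:
Flow area A = b * y = 3.6 * 3.73 = 13.43 m^2.
Wetted perimeter P = b + 2y = 3.6 + 2*3.73 = 11.06 m.
Hydraulic radius R = A/P = 13.43 / 11.06 = 1.2141 m.

1.2141


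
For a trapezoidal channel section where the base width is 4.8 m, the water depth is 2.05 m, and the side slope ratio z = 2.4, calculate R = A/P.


For a trapezoidal section with side slope z:
A = (b + z*y)*y = (4.8 + 2.4*2.05)*2.05 = 19.926 m^2.
P = b + 2*y*sqrt(1 + z^2) = 4.8 + 2*2.05*sqrt(1 + 2.4^2) = 15.46 m.
R = A/P = 19.926 / 15.46 = 1.2889 m.

1.2889


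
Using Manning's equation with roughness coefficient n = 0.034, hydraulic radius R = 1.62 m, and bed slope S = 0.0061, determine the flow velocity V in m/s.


Manning's equation gives V = (1/n) * R^(2/3) * S^(1/2).
First, compute R^(2/3) = 1.62^(2/3) = 1.3794.
Next, S^(1/2) = 0.0061^(1/2) = 0.078102.
Then 1/n = 1/0.034 = 29.41.
V = 29.41 * 1.3794 * 0.078102 = 3.1686 m/s.

3.1686


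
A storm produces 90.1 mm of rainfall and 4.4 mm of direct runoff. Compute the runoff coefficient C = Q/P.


The runoff coefficient C = runoff depth / rainfall depth.
C = 4.4 / 90.1
  = 0.0488.

0.0488


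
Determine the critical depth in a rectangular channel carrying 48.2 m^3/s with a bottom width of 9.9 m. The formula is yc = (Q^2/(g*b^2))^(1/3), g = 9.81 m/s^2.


Using yc = (Q^2 / (g * b^2))^(1/3):
Q^2 = 48.2^2 = 2323.24.
g * b^2 = 9.81 * 9.9^2 = 9.81 * 98.01 = 961.48.
Q^2 / (g*b^2) = 2323.24 / 961.48 = 2.4163.
yc = 2.4163^(1/3) = 1.3419 m.

1.3419


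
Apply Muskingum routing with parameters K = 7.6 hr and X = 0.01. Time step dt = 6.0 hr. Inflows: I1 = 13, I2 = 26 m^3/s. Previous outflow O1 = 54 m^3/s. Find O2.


Muskingum coefficients:
denom = 2*K*(1-X) + dt = 2*7.6*(1-0.01) + 6.0 = 21.048.
C0 = (dt - 2*K*X)/denom = (6.0 - 2*7.6*0.01)/21.048 = 0.2778.
C1 = (dt + 2*K*X)/denom = (6.0 + 2*7.6*0.01)/21.048 = 0.2923.
C2 = (2*K*(1-X) - dt)/denom = 0.4299.
O2 = C0*I2 + C1*I1 + C2*O1
   = 0.2778*26 + 0.2923*13 + 0.4299*54
   = 34.24 m^3/s.

34.24


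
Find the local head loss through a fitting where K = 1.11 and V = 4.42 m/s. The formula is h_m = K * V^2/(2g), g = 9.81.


Minor loss formula: h_m = K * V^2/(2g).
V^2 = 4.42^2 = 19.5364.
V^2/(2g) = 19.5364 / 19.62 = 0.9957 m.
h_m = 1.11 * 0.9957 = 1.1053 m.

1.1053


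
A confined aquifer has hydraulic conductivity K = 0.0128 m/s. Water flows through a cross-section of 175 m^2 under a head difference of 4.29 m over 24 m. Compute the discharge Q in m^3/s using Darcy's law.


Darcy's law: Q = K * A * i, where i = dh/L.
Hydraulic gradient i = 4.29 / 24 = 0.17875.
Q = 0.0128 * 175 * 0.17875
  = 0.4004 m^3/s.

0.4004


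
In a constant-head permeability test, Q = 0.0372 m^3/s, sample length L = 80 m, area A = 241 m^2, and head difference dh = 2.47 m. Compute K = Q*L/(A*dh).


From K = Q*L / (A*dh):
Numerator: Q*L = 0.0372 * 80 = 2.976.
Denominator: A*dh = 241 * 2.47 = 595.27.
K = 2.976 / 595.27 = 0.004999 m/s.

0.004999


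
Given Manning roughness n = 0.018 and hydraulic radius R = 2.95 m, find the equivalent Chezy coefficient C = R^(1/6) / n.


The Chezy coefficient relates to Manning's n through C = R^(1/6) / n.
R^(1/6) = 2.95^(1/6) = 1.197578.
C = 1.197578 / 0.018 = 66.53 m^(1/2)/s.

66.53


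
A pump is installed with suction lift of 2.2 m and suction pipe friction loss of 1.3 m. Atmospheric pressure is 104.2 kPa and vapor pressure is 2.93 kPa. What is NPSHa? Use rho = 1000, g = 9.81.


NPSHa = p_atm/(rho*g) - z_s - hf_s - p_vap/(rho*g).
p_atm/(rho*g) = 104.2*1000 / (1000*9.81) = 10.622 m.
p_vap/(rho*g) = 2.93*1000 / (1000*9.81) = 0.299 m.
NPSHa = 10.622 - 2.2 - 1.3 - 0.299
      = 6.82 m.

6.82


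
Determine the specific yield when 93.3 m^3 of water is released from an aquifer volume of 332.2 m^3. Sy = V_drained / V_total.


Specific yield Sy = Volume drained / Total volume.
Sy = 93.3 / 332.2
   = 0.2809.

0.2809


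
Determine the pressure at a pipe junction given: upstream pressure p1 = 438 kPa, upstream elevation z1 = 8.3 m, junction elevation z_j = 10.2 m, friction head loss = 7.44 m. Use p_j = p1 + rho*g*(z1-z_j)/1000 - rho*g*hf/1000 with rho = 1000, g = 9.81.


Junction pressure: p_j = p1 + rho*g*(z1 - z_j)/1000 - rho*g*hf/1000.
Elevation term = 1000*9.81*(8.3 - 10.2)/1000 = -18.639 kPa.
Friction term = 1000*9.81*7.44/1000 = 72.986 kPa.
p_j = 438 + -18.639 - 72.986 = 346.37 kPa.

346.37


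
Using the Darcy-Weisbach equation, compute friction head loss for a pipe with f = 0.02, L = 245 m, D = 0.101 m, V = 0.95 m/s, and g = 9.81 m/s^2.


Darcy-Weisbach equation: h_f = f * (L/D) * V^2/(2g).
f * L/D = 0.02 * 245/0.101 = 48.5149.
V^2/(2g) = 0.95^2 / (2*9.81) = 0.9025 / 19.62 = 0.046 m.
h_f = 48.5149 * 0.046 = 2.232 m.

2.232


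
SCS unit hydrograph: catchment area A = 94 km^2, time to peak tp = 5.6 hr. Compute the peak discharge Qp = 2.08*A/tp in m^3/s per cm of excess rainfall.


SCS formula: Qp = 2.08 * A / tp.
Qp = 2.08 * 94 / 5.6
   = 195.52 / 5.6
   = 34.91 m^3/s per cm.

34.91


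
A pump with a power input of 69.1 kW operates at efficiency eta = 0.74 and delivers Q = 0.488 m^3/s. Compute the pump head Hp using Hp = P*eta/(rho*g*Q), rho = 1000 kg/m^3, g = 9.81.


Pump head formula: Hp = P * eta / (rho * g * Q).
Numerator: P * eta = 69.1 * 1000 * 0.74 = 51134.0 W.
Denominator: rho * g * Q = 1000 * 9.81 * 0.488 = 4787.28.
Hp = 51134.0 / 4787.28 = 10.68 m.

10.68


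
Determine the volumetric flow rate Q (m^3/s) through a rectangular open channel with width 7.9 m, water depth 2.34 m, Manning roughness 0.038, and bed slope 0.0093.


For a rectangular channel, the cross-sectional area A = b * y = 7.9 * 2.34 = 18.49 m^2.
The wetted perimeter P = b + 2y = 7.9 + 2*2.34 = 12.58 m.
Hydraulic radius R = A/P = 18.49/12.58 = 1.4695 m.
Velocity V = (1/n)*R^(2/3)*S^(1/2) = (1/0.038)*1.4695^(2/3)*0.0093^(1/2) = 3.2802 m/s.
Discharge Q = A * V = 18.49 * 3.2802 = 60.638 m^3/s.

60.638


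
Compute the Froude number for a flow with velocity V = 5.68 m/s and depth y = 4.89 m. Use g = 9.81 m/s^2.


The Froude number is defined as Fr = V / sqrt(g*y).
g*y = 9.81 * 4.89 = 47.9709.
sqrt(g*y) = sqrt(47.9709) = 6.9261.
Fr = 5.68 / 6.9261 = 0.8201.

0.8201


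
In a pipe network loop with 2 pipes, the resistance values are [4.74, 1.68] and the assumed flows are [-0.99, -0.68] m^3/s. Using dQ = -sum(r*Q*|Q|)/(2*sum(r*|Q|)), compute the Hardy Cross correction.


Numerator terms (r*Q*|Q|): 4.74*-0.99*|-0.99| = -4.6457; 1.68*-0.68*|-0.68| = -0.7768.
Sum of numerator = -5.4225.
Denominator terms (r*|Q|): 4.74*|-0.99| = 4.6926; 1.68*|-0.68| = 1.1424.
2 * sum of denominator = 2 * 5.835 = 11.67.
dQ = --5.4225 / 11.67 = 0.4647 m^3/s.

0.4647


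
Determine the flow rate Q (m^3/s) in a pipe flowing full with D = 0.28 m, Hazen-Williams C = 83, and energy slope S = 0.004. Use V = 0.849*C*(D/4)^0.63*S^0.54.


For a full circular pipe, R = D/4 = 0.28/4 = 0.07 m.
V = 0.849 * 83 * 0.07^0.63 * 0.004^0.54
  = 0.849 * 83 * 0.187246 * 0.050712
  = 0.6691 m/s.
Pipe area A = pi*D^2/4 = pi*0.28^2/4 = 0.0616 m^2.
Q = A * V = 0.0616 * 0.6691 = 0.0412 m^3/s.

0.0412


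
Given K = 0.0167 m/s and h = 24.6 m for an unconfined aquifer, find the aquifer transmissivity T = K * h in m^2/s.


Transmissivity is defined as T = K * h.
T = 0.0167 * 24.6
  = 0.4108 m^2/s.

0.4108


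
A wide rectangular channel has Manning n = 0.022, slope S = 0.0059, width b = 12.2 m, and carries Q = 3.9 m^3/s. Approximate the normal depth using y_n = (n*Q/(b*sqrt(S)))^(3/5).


We use the wide-channel approximation y_n = (n*Q/(b*sqrt(S)))^(3/5).
sqrt(S) = sqrt(0.0059) = 0.076811.
Numerator: n*Q = 0.022 * 3.9 = 0.0858.
Denominator: b*sqrt(S) = 12.2 * 0.076811 = 0.937094.
arg = 0.0916.
y_n = 0.0916^(3/5) = 0.2382 m.

0.2382


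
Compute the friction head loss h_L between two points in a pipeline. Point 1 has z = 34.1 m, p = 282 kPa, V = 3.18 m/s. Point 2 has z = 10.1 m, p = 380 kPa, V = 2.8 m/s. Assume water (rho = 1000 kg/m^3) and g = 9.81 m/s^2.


Total head at each section: H = z + p/(rho*g) + V^2/(2g).
H1 = 34.1 + 282*1000/(1000*9.81) + 3.18^2/(2*9.81)
   = 34.1 + 28.746 + 0.5154
   = 63.362 m.
H2 = 10.1 + 380*1000/(1000*9.81) + 2.8^2/(2*9.81)
   = 10.1 + 38.736 + 0.3996
   = 49.236 m.
h_L = H1 - H2 = 63.362 - 49.236 = 14.126 m.

14.126


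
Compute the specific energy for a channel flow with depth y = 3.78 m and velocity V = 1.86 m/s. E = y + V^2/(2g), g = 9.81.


Specific energy E = y + V^2/(2g).
Velocity head = V^2/(2g) = 1.86^2 / (2*9.81) = 3.4596 / 19.62 = 0.1763 m.
E = 3.78 + 0.1763 = 3.9563 m.

3.9563


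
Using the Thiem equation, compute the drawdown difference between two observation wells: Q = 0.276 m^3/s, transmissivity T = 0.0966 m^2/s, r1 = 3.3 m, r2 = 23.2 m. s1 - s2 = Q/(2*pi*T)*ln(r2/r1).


Thiem equation: s1 - s2 = Q/(2*pi*T) * ln(r2/r1).
ln(r2/r1) = ln(23.2/3.3) = 1.9502.
Q/(2*pi*T) = 0.276 / (2*pi*0.0966) = 0.276 / 0.607 = 0.4547.
s1 - s2 = 0.4547 * 1.9502 = 0.8868 m.

0.8868


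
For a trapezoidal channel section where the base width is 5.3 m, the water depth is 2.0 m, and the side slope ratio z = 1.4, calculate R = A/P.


For a trapezoidal section with side slope z:
A = (b + z*y)*y = (5.3 + 1.4*2.0)*2.0 = 16.2 m^2.
P = b + 2*y*sqrt(1 + z^2) = 5.3 + 2*2.0*sqrt(1 + 1.4^2) = 12.182 m.
R = A/P = 16.2 / 12.182 = 1.3298 m.

1.3298


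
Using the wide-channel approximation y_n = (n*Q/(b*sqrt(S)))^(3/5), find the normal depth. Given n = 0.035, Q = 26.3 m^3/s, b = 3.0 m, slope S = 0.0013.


We use the wide-channel approximation y_n = (n*Q/(b*sqrt(S)))^(3/5).
sqrt(S) = sqrt(0.0013) = 0.036056.
Numerator: n*Q = 0.035 * 26.3 = 0.9205.
Denominator: b*sqrt(S) = 3.0 * 0.036056 = 0.108168.
arg = 8.51.
y_n = 8.51^(3/5) = 3.6138 m.

3.6138


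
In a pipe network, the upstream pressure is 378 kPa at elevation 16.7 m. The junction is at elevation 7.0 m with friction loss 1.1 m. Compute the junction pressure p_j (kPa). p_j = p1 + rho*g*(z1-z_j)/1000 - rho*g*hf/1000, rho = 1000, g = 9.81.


Junction pressure: p_j = p1 + rho*g*(z1 - z_j)/1000 - rho*g*hf/1000.
Elevation term = 1000*9.81*(16.7 - 7.0)/1000 = 95.157 kPa.
Friction term = 1000*9.81*1.1/1000 = 10.791 kPa.
p_j = 378 + 95.157 - 10.791 = 462.37 kPa.

462.37


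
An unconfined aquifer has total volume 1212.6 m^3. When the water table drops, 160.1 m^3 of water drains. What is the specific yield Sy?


Specific yield Sy = Volume drained / Total volume.
Sy = 160.1 / 1212.6
   = 0.132.

0.132


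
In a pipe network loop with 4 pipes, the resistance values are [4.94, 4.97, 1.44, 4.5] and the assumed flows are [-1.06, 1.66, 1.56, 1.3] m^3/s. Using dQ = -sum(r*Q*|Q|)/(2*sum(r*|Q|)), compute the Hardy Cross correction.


Numerator terms (r*Q*|Q|): 4.94*-1.06*|-1.06| = -5.5506; 4.97*1.66*|1.66| = 13.6953; 1.44*1.56*|1.56| = 3.5044; 4.5*1.3*|1.3| = 7.605.
Sum of numerator = 19.2541.
Denominator terms (r*|Q|): 4.94*|-1.06| = 5.2364; 4.97*|1.66| = 8.2502; 1.44*|1.56| = 2.2464; 4.5*|1.3| = 5.85.
2 * sum of denominator = 2 * 21.583 = 43.166.
dQ = -19.2541 / 43.166 = -0.446 m^3/s.

-0.446


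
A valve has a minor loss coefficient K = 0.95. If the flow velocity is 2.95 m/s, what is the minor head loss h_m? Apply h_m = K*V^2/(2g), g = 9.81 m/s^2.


Minor loss formula: h_m = K * V^2/(2g).
V^2 = 2.95^2 = 8.7025.
V^2/(2g) = 8.7025 / 19.62 = 0.4436 m.
h_m = 0.95 * 0.4436 = 0.4214 m.

0.4214


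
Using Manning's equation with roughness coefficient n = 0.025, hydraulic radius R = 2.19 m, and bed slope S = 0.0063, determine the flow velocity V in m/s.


Manning's equation gives V = (1/n) * R^(2/3) * S^(1/2).
First, compute R^(2/3) = 2.19^(2/3) = 1.6864.
Next, S^(1/2) = 0.0063^(1/2) = 0.079373.
Then 1/n = 1/0.025 = 40.0.
V = 40.0 * 1.6864 * 0.079373 = 5.3542 m/s.

5.3542


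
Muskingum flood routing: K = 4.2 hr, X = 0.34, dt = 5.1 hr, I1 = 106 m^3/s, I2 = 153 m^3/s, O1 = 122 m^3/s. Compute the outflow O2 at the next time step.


Muskingum coefficients:
denom = 2*K*(1-X) + dt = 2*4.2*(1-0.34) + 5.1 = 10.644.
C0 = (dt - 2*K*X)/denom = (5.1 - 2*4.2*0.34)/10.644 = 0.2108.
C1 = (dt + 2*K*X)/denom = (5.1 + 2*4.2*0.34)/10.644 = 0.7475.
C2 = (2*K*(1-X) - dt)/denom = 0.0417.
O2 = C0*I2 + C1*I1 + C2*O1
   = 0.2108*153 + 0.7475*106 + 0.0417*122
   = 116.58 m^3/s.

116.58


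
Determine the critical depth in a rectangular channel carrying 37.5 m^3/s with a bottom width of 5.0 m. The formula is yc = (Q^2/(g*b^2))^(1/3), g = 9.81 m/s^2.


Using yc = (Q^2 / (g * b^2))^(1/3):
Q^2 = 37.5^2 = 1406.25.
g * b^2 = 9.81 * 5.0^2 = 9.81 * 25.0 = 245.25.
Q^2 / (g*b^2) = 1406.25 / 245.25 = 5.7339.
yc = 5.7339^(1/3) = 1.7899 m.

1.7899


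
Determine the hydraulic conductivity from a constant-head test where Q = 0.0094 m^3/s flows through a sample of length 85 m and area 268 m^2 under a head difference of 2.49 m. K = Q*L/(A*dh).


From K = Q*L / (A*dh):
Numerator: Q*L = 0.0094 * 85 = 0.799.
Denominator: A*dh = 268 * 2.49 = 667.32.
K = 0.799 / 667.32 = 0.001197 m/s.

0.001197


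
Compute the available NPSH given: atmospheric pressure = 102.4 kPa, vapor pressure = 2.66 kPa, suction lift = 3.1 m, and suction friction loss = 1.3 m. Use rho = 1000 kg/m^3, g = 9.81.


NPSHa = p_atm/(rho*g) - z_s - hf_s - p_vap/(rho*g).
p_atm/(rho*g) = 102.4*1000 / (1000*9.81) = 10.438 m.
p_vap/(rho*g) = 2.66*1000 / (1000*9.81) = 0.271 m.
NPSHa = 10.438 - 3.1 - 1.3 - 0.271
      = 5.77 m.

5.77


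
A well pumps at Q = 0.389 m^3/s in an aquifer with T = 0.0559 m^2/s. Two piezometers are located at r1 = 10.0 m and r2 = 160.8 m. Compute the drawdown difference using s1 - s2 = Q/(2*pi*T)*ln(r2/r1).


Thiem equation: s1 - s2 = Q/(2*pi*T) * ln(r2/r1).
ln(r2/r1) = ln(160.8/10.0) = 2.7776.
Q/(2*pi*T) = 0.389 / (2*pi*0.0559) = 0.389 / 0.3512 = 1.1075.
s1 - s2 = 1.1075 * 2.7776 = 3.0763 m.

3.0763


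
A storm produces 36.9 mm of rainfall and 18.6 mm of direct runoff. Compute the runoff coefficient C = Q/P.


The runoff coefficient C = runoff depth / rainfall depth.
C = 18.6 / 36.9
  = 0.5041.

0.5041


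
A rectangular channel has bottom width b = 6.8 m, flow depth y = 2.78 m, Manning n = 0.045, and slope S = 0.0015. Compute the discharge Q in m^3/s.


For a rectangular channel, the cross-sectional area A = b * y = 6.8 * 2.78 = 18.9 m^2.
The wetted perimeter P = b + 2y = 6.8 + 2*2.78 = 12.36 m.
Hydraulic radius R = A/P = 18.9/12.36 = 1.5294 m.
Velocity V = (1/n)*R^(2/3)*S^(1/2) = (1/0.045)*1.5294^(2/3)*0.0015^(1/2) = 1.1425 m/s.
Discharge Q = A * V = 18.9 * 1.1425 = 21.598 m^3/s.

21.598


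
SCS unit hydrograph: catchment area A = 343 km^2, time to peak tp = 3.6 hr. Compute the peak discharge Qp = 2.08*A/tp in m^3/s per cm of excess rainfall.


SCS formula: Qp = 2.08 * A / tp.
Qp = 2.08 * 343 / 3.6
   = 713.44 / 3.6
   = 198.18 m^3/s per cm.

198.18


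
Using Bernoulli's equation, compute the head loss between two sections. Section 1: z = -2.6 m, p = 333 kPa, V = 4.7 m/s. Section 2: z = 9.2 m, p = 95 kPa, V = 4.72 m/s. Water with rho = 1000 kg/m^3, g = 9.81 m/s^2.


Total head at each section: H = z + p/(rho*g) + V^2/(2g).
H1 = -2.6 + 333*1000/(1000*9.81) + 4.7^2/(2*9.81)
   = -2.6 + 33.945 + 1.1259
   = 32.471 m.
H2 = 9.2 + 95*1000/(1000*9.81) + 4.72^2/(2*9.81)
   = 9.2 + 9.684 + 1.1355
   = 20.019 m.
h_L = H1 - H2 = 32.471 - 20.019 = 12.451 m.

12.451


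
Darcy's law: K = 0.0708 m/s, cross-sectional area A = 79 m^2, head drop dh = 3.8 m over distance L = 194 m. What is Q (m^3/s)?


Darcy's law: Q = K * A * i, where i = dh/L.
Hydraulic gradient i = 3.8 / 194 = 0.019588.
Q = 0.0708 * 79 * 0.019588
  = 0.1096 m^3/s.

0.1096


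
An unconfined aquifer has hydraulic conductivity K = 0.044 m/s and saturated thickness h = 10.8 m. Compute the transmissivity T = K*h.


Transmissivity is defined as T = K * h.
T = 0.044 * 10.8
  = 0.4752 m^2/s.

0.4752


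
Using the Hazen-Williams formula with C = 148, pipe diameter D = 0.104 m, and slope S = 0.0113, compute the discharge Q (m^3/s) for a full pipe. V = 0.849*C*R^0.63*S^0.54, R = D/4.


For a full circular pipe, R = D/4 = 0.104/4 = 0.026 m.
V = 0.849 * 148 * 0.026^0.63 * 0.0113^0.54
  = 0.849 * 148 * 0.100331 * 0.088851
  = 1.1201 m/s.
Pipe area A = pi*D^2/4 = pi*0.104^2/4 = 0.0085 m^2.
Q = A * V = 0.0085 * 1.1201 = 0.0095 m^3/s.

0.0095


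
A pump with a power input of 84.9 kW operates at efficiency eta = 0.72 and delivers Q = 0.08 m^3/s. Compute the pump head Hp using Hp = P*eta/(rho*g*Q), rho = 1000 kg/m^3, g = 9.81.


Pump head formula: Hp = P * eta / (rho * g * Q).
Numerator: P * eta = 84.9 * 1000 * 0.72 = 61128.0 W.
Denominator: rho * g * Q = 1000 * 9.81 * 0.08 = 784.8.
Hp = 61128.0 / 784.8 = 77.89 m.

77.89


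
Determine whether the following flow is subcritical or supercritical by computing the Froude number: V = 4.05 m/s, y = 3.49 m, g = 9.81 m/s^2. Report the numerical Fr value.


The Froude number is defined as Fr = V / sqrt(g*y).
g*y = 9.81 * 3.49 = 34.2369.
sqrt(g*y) = sqrt(34.2369) = 5.8512.
Fr = 4.05 / 5.8512 = 0.6922.
Since Fr < 1, the flow is subcritical.

0.6922


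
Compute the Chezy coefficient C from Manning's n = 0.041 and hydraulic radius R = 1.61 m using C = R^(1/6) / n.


The Chezy coefficient relates to Manning's n through C = R^(1/6) / n.
R^(1/6) = 1.61^(1/6) = 1.082607.
C = 1.082607 / 0.041 = 26.41 m^(1/2)/s.

26.41


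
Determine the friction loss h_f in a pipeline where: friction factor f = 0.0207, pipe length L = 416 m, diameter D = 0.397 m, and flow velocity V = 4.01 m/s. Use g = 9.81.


Darcy-Weisbach equation: h_f = f * (L/D) * V^2/(2g).
f * L/D = 0.0207 * 416/0.397 = 21.6907.
V^2/(2g) = 4.01^2 / (2*9.81) = 16.0801 / 19.62 = 0.8196 m.
h_f = 21.6907 * 0.8196 = 17.777 m.

17.777


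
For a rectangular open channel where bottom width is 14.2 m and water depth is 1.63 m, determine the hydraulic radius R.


For a rectangular section:
Flow area A = b * y = 14.2 * 1.63 = 23.15 m^2.
Wetted perimeter P = b + 2y = 14.2 + 2*1.63 = 17.46 m.
Hydraulic radius R = A/P = 23.15 / 17.46 = 1.3257 m.

1.3257


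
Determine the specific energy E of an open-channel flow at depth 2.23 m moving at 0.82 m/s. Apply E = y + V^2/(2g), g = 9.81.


Specific energy E = y + V^2/(2g).
Velocity head = V^2/(2g) = 0.82^2 / (2*9.81) = 0.6724 / 19.62 = 0.0343 m.
E = 2.23 + 0.0343 = 2.2643 m.

2.2643


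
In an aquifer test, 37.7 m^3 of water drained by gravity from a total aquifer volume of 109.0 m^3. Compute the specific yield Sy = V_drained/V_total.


Specific yield Sy = Volume drained / Total volume.
Sy = 37.7 / 109.0
   = 0.3459.

0.3459


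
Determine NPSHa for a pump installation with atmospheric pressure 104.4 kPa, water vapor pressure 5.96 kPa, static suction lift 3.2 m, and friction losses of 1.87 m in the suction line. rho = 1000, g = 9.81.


NPSHa = p_atm/(rho*g) - z_s - hf_s - p_vap/(rho*g).
p_atm/(rho*g) = 104.4*1000 / (1000*9.81) = 10.642 m.
p_vap/(rho*g) = 5.96*1000 / (1000*9.81) = 0.608 m.
NPSHa = 10.642 - 3.2 - 1.87 - 0.608
      = 4.96 m.

4.96


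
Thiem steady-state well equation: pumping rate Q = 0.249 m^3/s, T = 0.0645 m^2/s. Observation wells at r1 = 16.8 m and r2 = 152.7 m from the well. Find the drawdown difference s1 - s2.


Thiem equation: s1 - s2 = Q/(2*pi*T) * ln(r2/r1).
ln(r2/r1) = ln(152.7/16.8) = 2.2071.
Q/(2*pi*T) = 0.249 / (2*pi*0.0645) = 0.249 / 0.4053 = 0.6144.
s1 - s2 = 0.6144 * 2.2071 = 1.3561 m.

1.3561


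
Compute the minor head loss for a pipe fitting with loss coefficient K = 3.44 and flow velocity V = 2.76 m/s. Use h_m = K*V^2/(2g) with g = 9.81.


Minor loss formula: h_m = K * V^2/(2g).
V^2 = 2.76^2 = 7.6176.
V^2/(2g) = 7.6176 / 19.62 = 0.3883 m.
h_m = 3.44 * 0.3883 = 1.3356 m.

1.3356


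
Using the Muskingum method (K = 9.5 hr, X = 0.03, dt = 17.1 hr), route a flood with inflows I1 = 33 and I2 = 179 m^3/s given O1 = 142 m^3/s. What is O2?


Muskingum coefficients:
denom = 2*K*(1-X) + dt = 2*9.5*(1-0.03) + 17.1 = 35.53.
C0 = (dt - 2*K*X)/denom = (17.1 - 2*9.5*0.03)/35.53 = 0.4652.
C1 = (dt + 2*K*X)/denom = (17.1 + 2*9.5*0.03)/35.53 = 0.4973.
C2 = (2*K*(1-X) - dt)/denom = 0.0374.
O2 = C0*I2 + C1*I1 + C2*O1
   = 0.4652*179 + 0.4973*33 + 0.0374*142
   = 105.01 m^3/s.

105.01


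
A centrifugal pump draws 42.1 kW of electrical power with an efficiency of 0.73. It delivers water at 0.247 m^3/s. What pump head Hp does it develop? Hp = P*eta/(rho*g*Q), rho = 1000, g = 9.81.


Pump head formula: Hp = P * eta / (rho * g * Q).
Numerator: P * eta = 42.1 * 1000 * 0.73 = 30733.0 W.
Denominator: rho * g * Q = 1000 * 9.81 * 0.247 = 2423.07.
Hp = 30733.0 / 2423.07 = 12.68 m.

12.68


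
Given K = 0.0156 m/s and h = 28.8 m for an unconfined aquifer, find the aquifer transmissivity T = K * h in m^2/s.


Transmissivity is defined as T = K * h.
T = 0.0156 * 28.8
  = 0.4493 m^2/s.

0.4493


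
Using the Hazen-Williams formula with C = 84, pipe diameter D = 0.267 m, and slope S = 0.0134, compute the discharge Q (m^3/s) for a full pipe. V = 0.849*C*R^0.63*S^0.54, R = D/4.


For a full circular pipe, R = D/4 = 0.267/4 = 0.0668 m.
V = 0.849 * 84 * 0.0668^0.63 * 0.0134^0.54
  = 0.849 * 84 * 0.181721 * 0.097417
  = 1.2625 m/s.
Pipe area A = pi*D^2/4 = pi*0.267^2/4 = 0.056 m^2.
Q = A * V = 0.056 * 1.2625 = 0.0707 m^3/s.

0.0707


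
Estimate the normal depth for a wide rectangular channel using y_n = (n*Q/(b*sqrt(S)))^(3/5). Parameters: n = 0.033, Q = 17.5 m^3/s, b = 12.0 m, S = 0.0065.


We use the wide-channel approximation y_n = (n*Q/(b*sqrt(S)))^(3/5).
sqrt(S) = sqrt(0.0065) = 0.080623.
Numerator: n*Q = 0.033 * 17.5 = 0.5775.
Denominator: b*sqrt(S) = 12.0 * 0.080623 = 0.967476.
arg = 0.5969.
y_n = 0.5969^(3/5) = 0.7338 m.

0.7338


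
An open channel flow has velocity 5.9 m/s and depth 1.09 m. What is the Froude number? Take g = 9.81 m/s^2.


The Froude number is defined as Fr = V / sqrt(g*y).
g*y = 9.81 * 1.09 = 10.6929.
sqrt(g*y) = sqrt(10.6929) = 3.27.
Fr = 5.9 / 3.27 = 1.8043.

1.8043


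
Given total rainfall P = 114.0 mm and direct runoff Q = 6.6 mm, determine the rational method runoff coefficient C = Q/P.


The runoff coefficient C = runoff depth / rainfall depth.
C = 6.6 / 114.0
  = 0.0579.

0.0579


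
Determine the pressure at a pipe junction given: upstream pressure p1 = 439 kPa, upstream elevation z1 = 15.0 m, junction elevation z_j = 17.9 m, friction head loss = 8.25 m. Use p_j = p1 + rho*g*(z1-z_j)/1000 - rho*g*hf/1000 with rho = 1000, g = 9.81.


Junction pressure: p_j = p1 + rho*g*(z1 - z_j)/1000 - rho*g*hf/1000.
Elevation term = 1000*9.81*(15.0 - 17.9)/1000 = -28.449 kPa.
Friction term = 1000*9.81*8.25/1000 = 80.933 kPa.
p_j = 439 + -28.449 - 80.933 = 329.62 kPa.

329.62


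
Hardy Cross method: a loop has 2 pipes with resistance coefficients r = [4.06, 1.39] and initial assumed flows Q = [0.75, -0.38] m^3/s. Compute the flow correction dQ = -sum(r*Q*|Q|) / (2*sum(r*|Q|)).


Numerator terms (r*Q*|Q|): 4.06*0.75*|0.75| = 2.2837; 1.39*-0.38*|-0.38| = -0.2007.
Sum of numerator = 2.083.
Denominator terms (r*|Q|): 4.06*|0.75| = 3.045; 1.39*|-0.38| = 0.5282.
2 * sum of denominator = 2 * 3.5732 = 7.1464.
dQ = -2.083 / 7.1464 = -0.2915 m^3/s.

-0.2915
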